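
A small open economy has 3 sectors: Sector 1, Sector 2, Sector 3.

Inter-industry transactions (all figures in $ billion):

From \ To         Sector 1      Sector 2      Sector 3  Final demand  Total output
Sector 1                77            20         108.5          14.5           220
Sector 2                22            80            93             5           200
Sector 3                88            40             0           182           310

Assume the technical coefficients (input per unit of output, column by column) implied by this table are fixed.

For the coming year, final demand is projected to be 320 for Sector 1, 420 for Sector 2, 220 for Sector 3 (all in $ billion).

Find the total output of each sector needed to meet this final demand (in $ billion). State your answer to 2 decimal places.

Technical coefficients a_ij = z_ij / X_j:
  a_11 = 77/220 = 0.35, a_21 = 22/220 = 0.10, a_31 = 88/220 = 0.40
  a_12 = 20/200 = 0.10, a_22 = 80/200 = 0.40, a_32 = 40/200 = 0.20
  a_13 = 108.5/310 = 0.35, a_23 = 93/310 = 0.30, a_33 = 0/310 = 0.00
I − A =
  [   0.65    -0.10    -0.35]
  [  -0.10     0.60    -0.30]
  [  -0.40    -0.20     1.00]
Cofactors of I−A, C_ij = (−1)^(i+j)·(minor ij) (rows/columns in the sector order above):
  C_11 = (0.60)(1.00) − (-0.30)(-0.20) = 0.5400
  C_12 = −[(-0.10)(1.00) − (-0.30)(-0.40)] = 0.2200
  C_13 = (-0.10)(-0.20) − (0.60)(-0.40) = 0.2600
  C_21 = −[(-0.10)(1.00) − (-0.35)(-0.20)] = 0.1700
  C_22 = (0.65)(1.00) − (-0.35)(-0.40) = 0.5100
  C_23 = −[(0.65)(-0.20) − (-0.10)(-0.40)] = 0.1700
  C_31 = (-0.10)(-0.30) − (-0.35)(0.60) = 0.2400
  C_32 = −[(0.65)(-0.30) − (-0.35)(-0.10)] = 0.2300
  C_33 = (0.65)(0.60) − (-0.10)(-0.10) = 0.3800
det(I−A) = Σ_j (I−A)_1j·C_1j = (0.65)(0.5400) + (-0.10)(0.2200) + (-0.35)(0.2600) = 0.2380
adj(I−A) = Cᵀ =
  [ 0.5400   0.1700   0.2400]
  [ 0.2200   0.5100   0.2300]
  [ 0.2600   0.1700   0.3800]
(I − A)⁻¹ = adj(I−A) / det(I−A) ≈
  [   2.2689     0.7143     1.0084]
  [   0.9244     2.1429     0.9664]
  [   1.0924     0.7143     1.5966]
x = (I − A)⁻¹ d = adj(I−A)·d / det(I−A), with det(I−A) = 0.2380:
  x_1 = (0.5400·320 + 0.1700·420 + 0.2400·220) / 0.2380 = 297.00 / 0.2380 ≈ 1247.90
  x_2 = (0.2200·320 + 0.5100·420 + 0.2300·220) / 0.2380 = 335.20 / 0.2380 ≈ 1408.40
  x_3 = (0.2600·320 + 0.1700·420 + 0.3800·220) / 0.2380 = 238.20 / 0.2380 ≈ 1000.84

x_1 = 1247.90, x_2 = 1408.40, x_3 = 1000.84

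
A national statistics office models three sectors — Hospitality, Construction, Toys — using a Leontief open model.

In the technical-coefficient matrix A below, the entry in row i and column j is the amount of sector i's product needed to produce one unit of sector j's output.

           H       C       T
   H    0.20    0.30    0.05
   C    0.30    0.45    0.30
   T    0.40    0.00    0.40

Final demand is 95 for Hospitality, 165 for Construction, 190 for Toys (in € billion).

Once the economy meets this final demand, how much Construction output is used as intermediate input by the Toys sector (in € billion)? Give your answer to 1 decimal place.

I − A =
  [   0.80    -0.30    -0.05]
  [  -0.30     0.55    -0.30]
  [  -0.40     0.00     0.60]
Cofactors of I−A, C_ij = (−1)^(i+j)·(minor ij) (rows/columns in the sector order above):
  C_11 = (0.55)(0.60) − (-0.30)(0.00) = 0.3300
  C_12 = −[(-0.30)(0.60) − (-0.30)(-0.40)] = 0.3000
  C_13 = (-0.30)(0.00) − (0.55)(-0.40) = 0.2200
  C_21 = −[(-0.30)(0.60) − (-0.05)(0.00)] = 0.1800
  C_22 = (0.80)(0.60) − (-0.05)(-0.40) = 0.4600
  C_23 = −[(0.80)(0.00) − (-0.30)(-0.40)] = 0.1200
  C_31 = (-0.30)(-0.30) − (-0.05)(0.55) = 0.1175
  C_32 = −[(0.80)(-0.30) − (-0.05)(-0.30)] = 0.2550
  C_33 = (0.80)(0.55) − (-0.30)(-0.30) = 0.3500
det(I−A) = Σ_j (I−A)_1j·C_1j = (0.80)(0.3300) + (-0.30)(0.3000) + (-0.05)(0.2200) = 0.1630
adj(I−A) = Cᵀ =
  [ 0.3300   0.1800   0.1175]
  [ 0.3000   0.4600   0.2550]
  [ 0.2200   0.1200   0.3500]
(I − A)⁻¹ = adj(I−A) / det(I−A) ≈
  [   2.0245     1.1043     0.7209]
  [   1.8405     2.8221     1.5644]
  [   1.3497     0.7362     2.1472]
First solve x = (I − A)⁻¹ d = adj(I−A)·d / det(I−A); in particular x_T = (0.2200·95 + 0.1200·165 + 0.3500·190) / 0.1630 = 107.20 / 0.1630 ≈ 657.669.
Intermediate flow from C to T: z_CT = a_CT · x_T = 0.30 × 107.20 / 0.1630 = 32.16 / 0.1630 ≈ 197.3.

z_CT = 197.3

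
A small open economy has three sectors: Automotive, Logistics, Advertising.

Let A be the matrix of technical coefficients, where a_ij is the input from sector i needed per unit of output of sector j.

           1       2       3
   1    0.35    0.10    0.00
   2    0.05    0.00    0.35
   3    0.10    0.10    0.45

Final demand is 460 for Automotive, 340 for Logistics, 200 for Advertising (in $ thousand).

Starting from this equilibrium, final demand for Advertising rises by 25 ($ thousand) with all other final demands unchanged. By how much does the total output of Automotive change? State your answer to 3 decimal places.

Δx_1 = 2.664

I − A =
  [   0.65    -0.10     0.00]
  [  -0.05     1.00    -0.35]
  [  -0.10    -0.10     0.55]
Cofactors of I−A, C_ij = (−1)^(i+j)·(minor ij) (rows/columns in the sector order above):
  C_11 = (1.00)(0.55) − (-0.35)(-0.10) = 0.5150
  C_12 = −[(-0.05)(0.55) − (-0.35)(-0.10)] = 0.0625
  C_13 = (-0.05)(-0.10) − (1.00)(-0.10) = 0.1050
  C_21 = −[(-0.10)(0.55) − (0.00)(-0.10)] = 0.0550
  C_22 = (0.65)(0.55) − (0.00)(-0.10) = 0.3575
  C_23 = −[(0.65)(-0.10) − (-0.10)(-0.10)] = 0.0750
  C_31 = (-0.10)(-0.35) − (0.00)(1.00) = 0.0350
  C_32 = −[(0.65)(-0.35) − (0.00)(-0.05)] = 0.2275
  C_33 = (0.65)(1.00) − (-0.10)(-0.05) = 0.6450
det(I−A) = Σ_j (I−A)_1j·C_1j = (0.65)(0.5150) + (-0.10)(0.0625) + (0.00)(0.1050) = 0.3285
adj(I−A) = Cᵀ =
  [ 0.5150   0.0550   0.0350]
  [ 0.0625   0.3575   0.2275]
  [ 0.1050   0.0750   0.6450]
(I − A)⁻¹ = adj(I−A) / det(I−A) ≈
  [   1.5677     0.1674     0.1065]
  [   0.1903     1.0883     0.6925]
  [   0.3196     0.2283     1.9635]
Δx = (I − A)⁻¹ Δd with Δd having +25 in the Advertising component and 0 elsewhere.
So Δx_1 = L_13 · (+25), where L_13 = adj(I−A)_13 / det(I−A) = 0.0350 / 0.3285.
Δx_1 = 0.0350 × (+25) / 0.3285 = 0.875 / 0.3285 ≈ 2.664.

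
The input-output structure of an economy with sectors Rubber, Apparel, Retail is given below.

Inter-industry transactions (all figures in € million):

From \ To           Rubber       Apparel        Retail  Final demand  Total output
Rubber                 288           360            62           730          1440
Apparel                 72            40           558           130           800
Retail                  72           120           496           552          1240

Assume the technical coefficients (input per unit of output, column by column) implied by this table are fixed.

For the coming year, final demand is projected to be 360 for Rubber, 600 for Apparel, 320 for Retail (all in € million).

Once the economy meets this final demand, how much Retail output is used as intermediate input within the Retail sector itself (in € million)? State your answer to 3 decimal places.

Technical coefficients a_ij = z_ij / X_j:
  a_11 = 288/1440 = 0.20, a_21 = 72/1440 = 0.05, a_31 = 72/1440 = 0.05
  a_12 = 360/800 = 0.45, a_22 = 40/800 = 0.05, a_32 = 120/800 = 0.15
  a_13 = 62/1240 = 0.05, a_23 = 558/1240 = 0.45, a_33 = 496/1240 = 0.40
I − A =
  [   0.80    -0.45    -0.05]
  [  -0.05     0.95    -0.45]
  [  -0.05    -0.15     0.60]
Cofactors of I−A, C_ij = (−1)^(i+j)·(minor ij) (rows/columns in the sector order above):
  C_11 = (0.95)(0.60) − (-0.45)(-0.15) = 0.5025
  C_12 = −[(-0.05)(0.60) − (-0.45)(-0.05)] = 0.0525
  C_13 = (-0.05)(-0.15) − (0.95)(-0.05) = 0.0550
  C_21 = −[(-0.45)(0.60) − (-0.05)(-0.15)] = 0.2775
  C_22 = (0.80)(0.60) − (-0.05)(-0.05) = 0.4775
  C_23 = −[(0.80)(-0.15) − (-0.45)(-0.05)] = 0.1425
  C_31 = (-0.45)(-0.45) − (-0.05)(0.95) = 0.2500
  C_32 = −[(0.80)(-0.45) − (-0.05)(-0.05)] = 0.3625
  C_33 = (0.80)(0.95) − (-0.45)(-0.05) = 0.7375
det(I−A) = Σ_j (I−A)_1j·C_1j = (0.80)(0.5025) + (-0.45)(0.0525) + (-0.05)(0.0550) = 0.375625
adj(I−A) = Cᵀ =
  [ 0.5025   0.2775   0.2500]
  [ 0.0525   0.4775   0.3625]
  [ 0.0550   0.1425   0.7375]
(I − A)⁻¹ = adj(I−A) / det(I−A) ≈
  [   1.3378     0.7388     0.6656]
  [   0.1398     1.2712     0.9651]
  [   0.1464     0.3794     1.9634]
First solve x = (I − A)⁻¹ d = adj(I−A)·d / det(I−A); in particular x_3 = (0.0550·360 + 0.1425·600 + 0.7375·320) / 0.375625 = 341.30 / 0.375625 ≈ 908.61897.
Intermediate flow from 3 to 3: z_33 = a_33 · x_3 = 0.40 × 341.30 / 0.375625 = 136.52 / 0.375625 ≈ 363.448.

z_33 = 363.448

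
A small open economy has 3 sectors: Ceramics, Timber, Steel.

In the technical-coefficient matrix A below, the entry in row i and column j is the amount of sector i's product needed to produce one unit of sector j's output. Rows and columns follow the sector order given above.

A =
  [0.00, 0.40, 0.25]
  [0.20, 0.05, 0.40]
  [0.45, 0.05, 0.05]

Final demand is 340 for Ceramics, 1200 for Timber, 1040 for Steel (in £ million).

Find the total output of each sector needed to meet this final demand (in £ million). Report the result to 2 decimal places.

x_C = 1894.74, x_T = 2557.57, x_S = 2126.85

I − A =
  [   1.00    -0.40    -0.25]
  [  -0.20     0.95    -0.40]
  [  -0.45    -0.05     0.95]
Cofactors of I−A, C_ij = (−1)^(i+j)·(minor ij) (rows/columns in the sector order above):
  C_11 = (0.95)(0.95) − (-0.40)(-0.05) = 0.8825
  C_12 = −[(-0.20)(0.95) − (-0.40)(-0.45)] = 0.3700
  C_13 = (-0.20)(-0.05) − (0.95)(-0.45) = 0.4375
  C_21 = −[(-0.40)(0.95) − (-0.25)(-0.05)] = 0.3925
  C_22 = (1.00)(0.95) − (-0.25)(-0.45) = 0.8375
  C_23 = −[(1.00)(-0.05) − (-0.40)(-0.45)] = 0.2300
  C_31 = (-0.40)(-0.40) − (-0.25)(0.95) = 0.3975
  C_32 = −[(1.00)(-0.40) − (-0.25)(-0.20)] = 0.4500
  C_33 = (1.00)(0.95) − (-0.40)(-0.20) = 0.8700
det(I−A) = Σ_j (I−A)_1j·C_1j = (1.00)(0.8825) + (-0.40)(0.3700) + (-0.25)(0.4375) = 0.625125
adj(I−A) = Cᵀ =
  [ 0.8825   0.3925   0.3975]
  [ 0.3700   0.8375   0.4500]
  [ 0.4375   0.2300   0.8700]
(I − A)⁻¹ = adj(I−A) / det(I−A) ≈
  [   1.4117     0.6279     0.6359]
  [   0.5919     1.3397     0.7199]
  [   0.6999     0.3679     1.3917]
x = (I − A)⁻¹ d = adj(I−A)·d / det(I−A), with det(I−A) = 0.625125:
  x_C = (0.8825·340 + 0.3925·1200 + 0.3975·1040) / 0.625125 = 1184.45 / 0.625125 ≈ 1894.74
  x_T = (0.3700·340 + 0.8375·1200 + 0.4500·1040) / 0.625125 = 1598.80 / 0.625125 ≈ 2557.57
  x_S = (0.4375·340 + 0.2300·1200 + 0.8700·1040) / 0.625125 = 1329.55 / 0.625125 ≈ 2126.85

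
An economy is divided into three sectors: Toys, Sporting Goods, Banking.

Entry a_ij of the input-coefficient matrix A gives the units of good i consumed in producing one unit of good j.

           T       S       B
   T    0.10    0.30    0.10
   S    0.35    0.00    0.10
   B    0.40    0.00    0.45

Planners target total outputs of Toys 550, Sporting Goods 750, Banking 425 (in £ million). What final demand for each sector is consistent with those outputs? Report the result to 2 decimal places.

d_T = 227.50, d_S = 515.00, d_B = 13.75

I − A =
  [   0.90    -0.30    -0.10]
  [  -0.35     1.00    -0.10]
  [  -0.40     0.00     0.55]
d = (I − A) x:
  d_T = (+0.90)·550 + (-0.30)·750 + (-0.10)·425 = 227.50
  d_S = (-0.35)·550 + (+1.00)·750 + (-0.10)·425 = 515.00
  d_B = (-0.40)·550 + (+0.00)·750 + (+0.55)·425 = 13.75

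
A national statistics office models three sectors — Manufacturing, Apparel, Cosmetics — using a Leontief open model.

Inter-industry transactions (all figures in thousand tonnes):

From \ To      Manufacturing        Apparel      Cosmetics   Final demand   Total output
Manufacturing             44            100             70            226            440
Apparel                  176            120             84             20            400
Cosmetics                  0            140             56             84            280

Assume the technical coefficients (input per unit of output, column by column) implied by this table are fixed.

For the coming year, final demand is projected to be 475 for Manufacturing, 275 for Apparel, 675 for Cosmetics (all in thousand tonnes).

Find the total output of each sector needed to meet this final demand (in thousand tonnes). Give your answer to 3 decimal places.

Technical coefficients a_ij = z_ij / X_j:
  a_MM = 44/440 = 0.10, a_AM = 176/440 = 0.40, a_CM = 0/440 = 0.00
  a_MA = 100/400 = 0.25, a_AA = 120/400 = 0.30, a_CA = 140/400 = 0.35
  a_MC = 70/280 = 0.25, a_AC = 84/280 = 0.30, a_CC = 56/280 = 0.20
I − A =
  [   0.90    -0.25    -0.25]
  [  -0.40     0.70    -0.30]
  [   0.00    -0.35     0.80]
Cofactors of I−A, C_ij = (−1)^(i+j)·(minor ij) (rows/columns in the sector order above):
  C_11 = (0.70)(0.80) − (-0.30)(-0.35) = 0.4550
  C_12 = −[(-0.40)(0.80) − (-0.30)(0.00)] = 0.3200
  C_13 = (-0.40)(-0.35) − (0.70)(0.00) = 0.1400
  C_21 = −[(-0.25)(0.80) − (-0.25)(-0.35)] = 0.2875
  C_22 = (0.90)(0.80) − (-0.25)(0.00) = 0.7200
  C_23 = −[(0.90)(-0.35) − (-0.25)(0.00)] = 0.3150
  C_31 = (-0.25)(-0.30) − (-0.25)(0.70) = 0.2500
  C_32 = −[(0.90)(-0.30) − (-0.25)(-0.40)] = 0.3700
  C_33 = (0.90)(0.70) − (-0.25)(-0.40) = 0.5300
det(I−A) = Σ_j (I−A)_1j·C_1j = (0.90)(0.4550) + (-0.25)(0.3200) + (-0.25)(0.1400) = 0.2945
adj(I−A) = Cᵀ =
  [ 0.4550   0.2875   0.2500]
  [ 0.3200   0.7200   0.3700]
  [ 0.1400   0.3150   0.5300]
(I − A)⁻¹ = adj(I−A) / det(I−A) ≈
  [   1.5450     0.9762     0.8489]
  [   1.0866     2.4448     1.2564]
  [   0.4754     1.0696     1.7997]
x = (I − A)⁻¹ d = adj(I−A)·d / det(I−A), with det(I−A) = 0.2945:
  x_M = (0.4550·475 + 0.2875·275 + 0.2500·675) / 0.2945 = 463.9375 / 0.2945 ≈ 1575.340
  x_A = (0.3200·475 + 0.7200·275 + 0.3700·675) / 0.2945 = 599.75 / 0.2945 ≈ 2036.503
  x_C = (0.1400·475 + 0.3150·275 + 0.5300·675) / 0.2945 = 510.875 / 0.2945 ≈ 1734.720

x_M = 1575.340, x_A = 2036.503, x_C = 1734.720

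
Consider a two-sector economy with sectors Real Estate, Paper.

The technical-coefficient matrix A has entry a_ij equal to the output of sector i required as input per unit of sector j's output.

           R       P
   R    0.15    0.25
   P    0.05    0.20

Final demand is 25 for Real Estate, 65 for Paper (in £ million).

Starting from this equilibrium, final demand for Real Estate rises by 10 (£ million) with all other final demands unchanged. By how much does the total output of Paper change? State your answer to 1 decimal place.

I − A =
  [   0.85    -0.25]
  [  -0.05     0.80]
det(I−A) = (0.85)(0.80) − (-0.25)(-0.05) = 0.6675
adj(I−A) = [[0.80, 0.25], [0.05, 0.85]]
(I − A)⁻¹ = adj(I−A) / det(I−A) ≈
  [   1.1985     0.3745]
  [   0.0749     1.2734]
Δx = (I − A)⁻¹ Δd with Δd having +10 in the Real Estate component and 0 elsewhere.
So Δx_P = L_PR · (+10), where L_PR = adj(I−A)_PR / det(I−A) = 0.05 / 0.6675.
Δx_P = 0.05 × (+10) / 0.6675 = 0.50 / 0.6675 ≈ 0.7.

Δx_P = 0.7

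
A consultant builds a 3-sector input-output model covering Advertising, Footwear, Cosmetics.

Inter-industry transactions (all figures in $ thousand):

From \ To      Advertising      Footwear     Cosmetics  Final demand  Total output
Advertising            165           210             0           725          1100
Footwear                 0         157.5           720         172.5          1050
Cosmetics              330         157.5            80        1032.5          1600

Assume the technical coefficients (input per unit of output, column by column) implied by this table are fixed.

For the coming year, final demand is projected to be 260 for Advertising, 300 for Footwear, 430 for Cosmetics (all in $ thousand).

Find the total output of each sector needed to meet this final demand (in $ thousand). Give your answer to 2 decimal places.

x_A = 478.57, x_F = 733.93, x_C = 719.64

Technical coefficients a_ij = z_ij / X_j:
  a_AA = 165/1100 = 0.15, a_FA = 0/1100 = 0.00, a_CA = 330/1100 = 0.30
  a_AF = 210/1050 = 0.20, a_FF = 157.5/1050 = 0.15, a_CF = 157.5/1050 = 0.15
  a_AC = 0/1600 = 0.00, a_FC = 720/1600 = 0.45, a_CC = 80/1600 = 0.05
I − A =
  [   0.85    -0.20     0.00]
  [   0.00     0.85    -0.45]
  [  -0.30    -0.15     0.95]
Cofactors of I−A, C_ij = (−1)^(i+j)·(minor ij) (rows/columns in the sector order above):
  C_11 = (0.85)(0.95) − (-0.45)(-0.15) = 0.7400
  C_12 = −[(0.00)(0.95) − (-0.45)(-0.30)] = 0.1350
  C_13 = (0.00)(-0.15) − (0.85)(-0.30) = 0.2550
  C_21 = −[(-0.20)(0.95) − (0.00)(-0.15)] = 0.1900
  C_22 = (0.85)(0.95) − (0.00)(-0.30) = 0.8075
  C_23 = −[(0.85)(-0.15) − (-0.20)(-0.30)] = 0.1875
  C_31 = (-0.20)(-0.45) − (0.00)(0.85) = 0.0900
  C_32 = −[(0.85)(-0.45) − (0.00)(0.00)] = 0.3825
  C_33 = (0.85)(0.85) − (-0.20)(0.00) = 0.7225
det(I−A) = Σ_j (I−A)_1j·C_1j = (0.85)(0.7400) + (-0.20)(0.1350) + (0.00)(0.2550) = 0.6020
adj(I−A) = Cᵀ =
  [ 0.7400   0.1900   0.0900]
  [ 0.1350   0.8075   0.3825]
  [ 0.2550   0.1875   0.7225]
(I − A)⁻¹ = adj(I−A) / det(I−A) ≈
  [   1.2292     0.3156     0.1495]
  [   0.2243     1.3414     0.6354]
  [   0.4236     0.3115     1.2002]
x = (I − A)⁻¹ d = adj(I−A)·d / det(I−A), with det(I−A) = 0.6020:
  x_A = (0.7400·260 + 0.1900·300 + 0.0900·430) / 0.6020 = 288.10 / 0.6020 ≈ 478.57
  x_F = (0.1350·260 + 0.8075·300 + 0.3825·430) / 0.6020 = 441.825 / 0.6020 ≈ 733.93
  x_C = (0.2550·260 + 0.1875·300 + 0.7225·430) / 0.6020 = 433.225 / 0.6020 ≈ 719.64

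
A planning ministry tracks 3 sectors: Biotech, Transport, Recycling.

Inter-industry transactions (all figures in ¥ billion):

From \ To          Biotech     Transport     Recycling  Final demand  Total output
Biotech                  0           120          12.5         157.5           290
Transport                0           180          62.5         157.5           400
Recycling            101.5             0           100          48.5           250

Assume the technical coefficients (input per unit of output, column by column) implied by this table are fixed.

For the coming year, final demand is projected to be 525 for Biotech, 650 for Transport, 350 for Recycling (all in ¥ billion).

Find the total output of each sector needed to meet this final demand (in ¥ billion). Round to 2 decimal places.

x_1 = 1108.80, x_2 = 1740.97, x_3 = 1230.13

Technical coefficients a_ij = z_ij / X_j:
  a_11 = 0/290 = 0.00, a_21 = 0/290 = 0.00, a_31 = 101.5/290 = 0.35
  a_12 = 120/400 = 0.30, a_22 = 180/400 = 0.45, a_32 = 0/400 = 0.00
  a_13 = 12.5/250 = 0.05, a_23 = 62.5/250 = 0.25, a_33 = 100/250 = 0.40
I − A =
  [   1.00    -0.30    -0.05]
  [   0.00     0.55    -0.25]
  [  -0.35     0.00     0.60]
Cofactors of I−A, C_ij = (−1)^(i+j)·(minor ij) (rows/columns in the sector order above):
  C_11 = (0.55)(0.60) − (-0.25)(0.00) = 0.3300
  C_12 = −[(0.00)(0.60) − (-0.25)(-0.35)] = 0.0875
  C_13 = (0.00)(0.00) − (0.55)(-0.35) = 0.1925
  C_21 = −[(-0.30)(0.60) − (-0.05)(0.00)] = 0.1800
  C_22 = (1.00)(0.60) − (-0.05)(-0.35) = 0.5825
  C_23 = −[(1.00)(0.00) − (-0.30)(-0.35)] = 0.1050
  C_31 = (-0.30)(-0.25) − (-0.05)(0.55) = 0.1025
  C_32 = −[(1.00)(-0.25) − (-0.05)(0.00)] = 0.2500
  C_33 = (1.00)(0.55) − (-0.30)(0.00) = 0.5500
det(I−A) = Σ_j (I−A)_1j·C_1j = (1.00)(0.3300) + (-0.30)(0.0875) + (-0.05)(0.1925) = 0.294125
adj(I−A) = Cᵀ =
  [ 0.3300   0.1800   0.1025]
  [ 0.0875   0.5825   0.2500]
  [ 0.1925   0.1050   0.5500]
(I − A)⁻¹ = adj(I−A) / det(I−A) ≈
  [   1.1220     0.6120     0.3485]
  [   0.2975     1.9805     0.8500]
  [   0.6545     0.3570     1.8700]
x = (I − A)⁻¹ d = adj(I−A)·d / det(I−A), with det(I−A) = 0.294125:
  x_1 = (0.3300·525 + 0.1800·650 + 0.1025·350) / 0.294125 = 326.125 / 0.294125 ≈ 1108.80
  x_2 = (0.0875·525 + 0.5825·650 + 0.2500·350) / 0.294125 = 512.0625 / 0.294125 ≈ 1740.97
  x_3 = (0.1925·525 + 0.1050·650 + 0.5500·350) / 0.294125 = 361.8125 / 0.294125 ≈ 1230.13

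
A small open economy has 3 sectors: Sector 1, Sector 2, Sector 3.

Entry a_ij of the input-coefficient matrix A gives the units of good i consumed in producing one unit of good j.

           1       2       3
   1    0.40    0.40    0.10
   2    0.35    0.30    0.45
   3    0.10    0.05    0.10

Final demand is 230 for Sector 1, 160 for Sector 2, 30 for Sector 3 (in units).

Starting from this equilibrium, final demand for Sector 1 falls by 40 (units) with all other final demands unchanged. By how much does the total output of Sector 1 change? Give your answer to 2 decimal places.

Δx_1 = -114.76

I − A =
  [   0.60    -0.40    -0.10]
  [  -0.35     0.70    -0.45]
  [  -0.10    -0.05     0.90]
Cofactors of I−A, C_ij = (−1)^(i+j)·(minor ij) (rows/columns in the sector order above):
  C_11 = (0.70)(0.90) − (-0.45)(-0.05) = 0.6075
  C_12 = −[(-0.35)(0.90) − (-0.45)(-0.10)] = 0.3600
  C_13 = (-0.35)(-0.05) − (0.70)(-0.10) = 0.0875
  C_21 = −[(-0.40)(0.90) − (-0.10)(-0.05)] = 0.3650
  C_22 = (0.60)(0.90) − (-0.10)(-0.10) = 0.5300
  C_23 = −[(0.60)(-0.05) − (-0.40)(-0.10)] = 0.0700
  C_31 = (-0.40)(-0.45) − (-0.10)(0.70) = 0.2500
  C_32 = −[(0.60)(-0.45) − (-0.10)(-0.35)] = 0.3050
  C_33 = (0.60)(0.70) − (-0.40)(-0.35) = 0.2800
det(I−A) = Σ_j (I−A)_1j·C_1j = (0.60)(0.6075) + (-0.40)(0.3600) + (-0.10)(0.0875) = 0.21175
adj(I−A) = Cᵀ =
  [ 0.6075   0.3650   0.2500]
  [ 0.3600   0.5300   0.3050]
  [ 0.0875   0.0700   0.2800]
(I − A)⁻¹ = adj(I−A) / det(I−A) ≈
  [   2.8689     1.7237     1.1806]
  [   1.7001     2.5030     1.4404]
  [   0.4132     0.3306     1.3223]
Δx = (I − A)⁻¹ Δd with Δd having -40 in the Sector 1 component and 0 elsewhere.
So Δx_1 = L_11 · (-40), where L_11 = adj(I−A)_11 / det(I−A) = 0.6075 / 0.21175.
Δx_1 = 0.6075 × (-40) / 0.21175 = -24.30 / 0.21175 ≈ -114.76.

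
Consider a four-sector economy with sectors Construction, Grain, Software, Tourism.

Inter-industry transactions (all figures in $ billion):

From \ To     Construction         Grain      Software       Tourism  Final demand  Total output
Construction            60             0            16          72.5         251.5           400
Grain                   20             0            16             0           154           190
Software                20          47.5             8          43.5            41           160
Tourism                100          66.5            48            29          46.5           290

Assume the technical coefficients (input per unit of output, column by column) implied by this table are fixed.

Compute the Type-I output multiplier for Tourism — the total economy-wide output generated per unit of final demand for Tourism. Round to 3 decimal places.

m_T = 2.033

Technical coefficients a_ij = z_ij / X_j:
  a_CC = 60/400 = 0.15, a_GC = 20/400 = 0.05, a_SC = 20/400 = 0.05, a_TC = 100/400 = 0.25
  a_CG = 0/190 = 0.00, a_GG = 0/190 = 0.00, a_SG = 47.5/190 = 0.25, a_TG = 66.5/190 = 0.35
  a_CS = 16/160 = 0.10, a_GS = 16/160 = 0.10, a_SS = 8/160 = 0.05, a_TS = 48/160 = 0.30
  a_CT = 72.5/290 = 0.25, a_GT = 0/290 = 0.00, a_ST = 43.5/290 = 0.15, a_TT = 29/290 = 0.10
I − A =
  [   0.85     0.00    -0.10    -0.25]
  [  -0.05     1.00    -0.10     0.00]
  [  -0.05    -0.25     0.95    -0.15]
  [  -0.25    -0.35    -0.30     0.90]
Compute the cofactors C_ij = (−1)^(i+j)·(3×3 minor ij) of I−A; the adjugate is their transpose:
adj(I−A) = Cᵀ =
  [ 0.782250   0.129625   0.173750   0.246250]
  [ 0.048750   0.617125   0.078500   0.026625]
  [ 0.096375   0.224625   0.698125   0.143125]
  [ 0.268375   0.350875   0.311500   0.780000]
det(I−A) = Σ_j (I−A)_1j·C_1j = (0.85)(0.782250) + (0.00)(0.048750) + (-0.10)(0.096375) + (-0.25)(0.268375) = 0.58818125
(I − A)⁻¹ = adj(I−A) / det(I−A) ≈
  [   1.3299     0.2204     0.2954     0.4187]
  [   0.0829     1.0492     0.1335     0.0453]
  [   0.1639     0.3819     1.1869     0.2433]
  [   0.4563     0.5965     0.5296     1.3261]
The output multiplier for sector j is the column-j sum of the Leontief inverse (I − A)⁻¹ = adj(I−A) / det(I−A).
Column T of adj(I−A): (0.246250, 0.026625, 0.143125, 0.780000); det(I−A) = 0.58818125.
m_T = (0.246250 + 0.026625 + 0.143125 + 0.780000) / 0.58818125 = 1.196 / 0.58818125 ≈ 2.033.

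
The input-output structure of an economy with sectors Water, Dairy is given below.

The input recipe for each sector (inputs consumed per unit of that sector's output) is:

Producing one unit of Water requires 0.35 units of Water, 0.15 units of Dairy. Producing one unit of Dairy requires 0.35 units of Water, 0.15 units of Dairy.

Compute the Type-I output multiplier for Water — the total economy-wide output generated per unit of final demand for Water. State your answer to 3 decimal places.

m_1 = 2.000

I − A =
  [   0.65    -0.35]
  [  -0.15     0.85]
det(I−A) = (0.65)(0.85) − (-0.35)(-0.15) = 0.5000
adj(I−A) = [[0.85, 0.35], [0.15, 0.65]]
(I − A)⁻¹ = adj(I−A) / det(I−A) ≈
  [   1.7000     0.7000]
  [   0.3000     1.3000]
The output multiplier for sector j is the column-j sum of the Leontief inverse (I − A)⁻¹ = adj(I−A) / det(I−A).
Column 1 of adj(I−A): (0.85, 0.15); det(I−A) = 0.5000.
m_1 = (0.85 + 0.15) / 0.5000 = 1.00 / 0.5000 = 2.000.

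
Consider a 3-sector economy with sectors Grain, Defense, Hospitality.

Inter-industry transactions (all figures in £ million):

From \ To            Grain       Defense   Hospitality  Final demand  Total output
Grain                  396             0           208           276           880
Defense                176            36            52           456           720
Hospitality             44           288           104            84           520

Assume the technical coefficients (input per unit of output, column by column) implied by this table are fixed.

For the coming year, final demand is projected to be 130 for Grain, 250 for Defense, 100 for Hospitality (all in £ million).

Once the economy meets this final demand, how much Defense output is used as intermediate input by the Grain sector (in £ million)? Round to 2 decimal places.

Technical coefficients a_ij = z_ij / X_j:
  a_GG = 396/880 = 0.45, a_DG = 176/880 = 0.20, a_HG = 44/880 = 0.05
  a_GD = 0/720 = 0.00, a_DD = 36/720 = 0.05, a_HD = 288/720 = 0.40
  a_GH = 208/520 = 0.40, a_DH = 52/520 = 0.10, a_HH = 104/520 = 0.20
I − A =
  [   0.55     0.00    -0.40]
  [  -0.20     0.95    -0.10]
  [  -0.05    -0.40     0.80]
Cofactors of I−A, C_ij = (−1)^(i+j)·(minor ij) (rows/columns in the sector order above):
  C_11 = (0.95)(0.80) − (-0.10)(-0.40) = 0.7200
  C_12 = −[(-0.20)(0.80) − (-0.10)(-0.05)] = 0.1650
  C_13 = (-0.20)(-0.40) − (0.95)(-0.05) = 0.1275
  C_21 = −[(0.00)(0.80) − (-0.40)(-0.40)] = 0.1600
  C_22 = (0.55)(0.80) − (-0.40)(-0.05) = 0.4200
  C_23 = −[(0.55)(-0.40) − (0.00)(-0.05)] = 0.2200
  C_31 = (0.00)(-0.10) − (-0.40)(0.95) = 0.3800
  C_32 = −[(0.55)(-0.10) − (-0.40)(-0.20)] = 0.1350
  C_33 = (0.55)(0.95) − (0.00)(-0.20) = 0.5225
det(I−A) = Σ_j (I−A)_1j·C_1j = (0.55)(0.7200) + (0.00)(0.1650) + (-0.40)(0.1275) = 0.3450
adj(I−A) = Cᵀ =
  [ 0.7200   0.1600   0.3800]
  [ 0.1650   0.4200   0.1350]
  [ 0.1275   0.2200   0.5225]
(I − A)⁻¹ = adj(I−A) / det(I−A) ≈
  [   2.0870     0.4638     1.1014]
  [   0.4783     1.2174     0.3913]
  [   0.3696     0.6377     1.5145]
First solve x = (I − A)⁻¹ d = adj(I−A)·d / det(I−A); in particular x_G = (0.7200·130 + 0.1600·250 + 0.3800·100) / 0.3450 = 171.60 / 0.3450 ≈ 497.3913.
Intermediate flow from D to G: z_DG = a_DG · x_G = 0.20 × 171.60 / 0.3450 = 34.32 / 0.3450 ≈ 99.48.

z_DG = 99.48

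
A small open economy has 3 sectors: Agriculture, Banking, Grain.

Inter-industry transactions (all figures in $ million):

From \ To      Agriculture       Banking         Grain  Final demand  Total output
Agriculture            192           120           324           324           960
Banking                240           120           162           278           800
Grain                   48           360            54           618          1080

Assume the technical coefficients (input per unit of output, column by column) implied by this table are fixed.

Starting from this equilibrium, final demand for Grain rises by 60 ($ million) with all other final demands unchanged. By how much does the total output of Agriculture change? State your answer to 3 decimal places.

Technical coefficients a_ij = z_ij / X_j:
  a_11 = 192/960 = 0.20, a_21 = 240/960 = 0.25, a_31 = 48/960 = 0.05
  a_12 = 120/800 = 0.15, a_22 = 120/800 = 0.15, a_32 = 360/800 = 0.45
  a_13 = 324/1080 = 0.30, a_23 = 162/1080 = 0.15, a_33 = 54/1080 = 0.05
I − A =
  [   0.80    -0.15    -0.30]
  [  -0.25     0.85    -0.15]
  [  -0.05    -0.45     0.95]
Cofactors of I−A, C_ij = (−1)^(i+j)·(minor ij) (rows/columns in the sector order above):
  C_11 = (0.85)(0.95) − (-0.15)(-0.45) = 0.7400
  C_12 = −[(-0.25)(0.95) − (-0.15)(-0.05)] = 0.2450
  C_13 = (-0.25)(-0.45) − (0.85)(-0.05) = 0.1550
  C_21 = −[(-0.15)(0.95) − (-0.30)(-0.45)] = 0.2775
  C_22 = (0.80)(0.95) − (-0.30)(-0.05) = 0.7450
  C_23 = −[(0.80)(-0.45) − (-0.15)(-0.05)] = 0.3675
  C_31 = (-0.15)(-0.15) − (-0.30)(0.85) = 0.2775
  C_32 = −[(0.80)(-0.15) − (-0.30)(-0.25)] = 0.1950
  C_33 = (0.80)(0.85) − (-0.15)(-0.25) = 0.6425
det(I−A) = Σ_j (I−A)_1j·C_1j = (0.80)(0.7400) + (-0.15)(0.2450) + (-0.30)(0.1550) = 0.50875
adj(I−A) = Cᵀ =
  [ 0.7400   0.2775   0.2775]
  [ 0.2450   0.7450   0.1950]
  [ 0.1550   0.3675   0.6425]
(I − A)⁻¹ = adj(I−A) / det(I−A) ≈
  [   1.4545     0.5455     0.5455]
  [   0.4816     1.4644     0.3833]
  [   0.3047     0.7224     1.2629]
Δx = (I − A)⁻¹ Δd with Δd having +60 in the Grain component and 0 elsewhere.
So Δx_1 = L_13 · (+60), where L_13 = adj(I−A)_13 / det(I−A) = 0.2775 / 0.50875.
Δx_1 = 0.2775 × (+60) / 0.50875 = 16.65 / 0.50875 ≈ 32.727.

Δx_1 = 32.727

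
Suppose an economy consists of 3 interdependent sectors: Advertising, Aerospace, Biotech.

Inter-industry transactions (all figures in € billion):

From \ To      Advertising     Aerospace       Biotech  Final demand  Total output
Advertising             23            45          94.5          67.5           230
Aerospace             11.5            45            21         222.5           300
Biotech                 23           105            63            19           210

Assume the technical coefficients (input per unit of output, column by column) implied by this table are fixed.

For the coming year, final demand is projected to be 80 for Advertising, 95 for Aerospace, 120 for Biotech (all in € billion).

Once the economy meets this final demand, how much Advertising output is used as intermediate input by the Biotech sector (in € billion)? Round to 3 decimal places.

Technical coefficients a_ij = z_ij / X_j:
  a_11 = 23/230 = 0.10, a_21 = 11.5/230 = 0.05, a_31 = 23/230 = 0.10
  a_12 = 45/300 = 0.15, a_22 = 45/300 = 0.15, a_32 = 105/300 = 0.35
  a_13 = 94.5/210 = 0.45, a_23 = 21/210 = 0.10, a_33 = 63/210 = 0.30
I − A =
  [   0.90    -0.15    -0.45]
  [  -0.05     0.85    -0.10]
  [  -0.10    -0.35     0.70]
Cofactors of I−A, C_ij = (−1)^(i+j)·(minor ij) (rows/columns in the sector order above):
  C_11 = (0.85)(0.70) − (-0.10)(-0.35) = 0.5600
  C_12 = −[(-0.05)(0.70) − (-0.10)(-0.10)] = 0.0450
  C_13 = (-0.05)(-0.35) − (0.85)(-0.10) = 0.1025
  C_21 = −[(-0.15)(0.70) − (-0.45)(-0.35)] = 0.2625
  C_22 = (0.90)(0.70) − (-0.45)(-0.10) = 0.5850
  C_23 = −[(0.90)(-0.35) − (-0.15)(-0.10)] = 0.3300
  C_31 = (-0.15)(-0.10) − (-0.45)(0.85) = 0.3975
  C_32 = −[(0.90)(-0.10) − (-0.45)(-0.05)] = 0.1125
  C_33 = (0.90)(0.85) − (-0.15)(-0.05) = 0.7575
det(I−A) = Σ_j (I−A)_1j·C_1j = (0.90)(0.5600) + (-0.15)(0.0450) + (-0.45)(0.1025) = 0.451125
adj(I−A) = Cᵀ =
  [ 0.5600   0.2625   0.3975]
  [ 0.0450   0.5850   0.1125]
  [ 0.1025   0.3300   0.7575]
(I − A)⁻¹ = adj(I−A) / det(I−A) ≈
  [   1.2413     0.5819     0.8811]
  [   0.0998     1.2968     0.2494]
  [   0.2272     0.7315     1.6791]
First solve x = (I − A)⁻¹ d = adj(I−A)·d / det(I−A); in particular x_3 = (0.1025·80 + 0.3300·95 + 0.7575·120) / 0.451125 = 130.45 / 0.451125 ≈ 289.16597.
Intermediate flow from 1 to 3: z_13 = a_13 · x_3 = 0.45 × 130.45 / 0.451125 = 58.7025 / 0.451125 ≈ 130.125.

z_13 = 130.125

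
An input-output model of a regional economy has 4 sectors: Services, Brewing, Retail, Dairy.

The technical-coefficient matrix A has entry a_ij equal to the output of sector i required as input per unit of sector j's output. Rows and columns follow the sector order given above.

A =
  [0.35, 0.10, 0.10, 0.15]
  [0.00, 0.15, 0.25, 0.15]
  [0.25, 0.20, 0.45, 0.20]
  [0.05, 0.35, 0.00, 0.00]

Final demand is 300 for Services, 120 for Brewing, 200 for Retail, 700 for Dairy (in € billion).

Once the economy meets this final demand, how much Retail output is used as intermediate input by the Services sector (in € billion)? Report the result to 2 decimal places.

I − A =
  [   0.65    -0.10    -0.10    -0.15]
  [   0.00     0.85    -0.25    -0.15]
  [  -0.25    -0.20     0.55    -0.20]
  [  -0.05    -0.35     0.00     1.00]
Compute the cofactors C_ij = (−1)^(i+j)·(3×3 minor ij) of I−A; the adjugate is their transpose:
adj(I−A) = Cᵀ =
  [ 0.371125   0.110875   0.117875   0.095875]
  [ 0.069125   0.327375   0.161375   0.091750]
  [ 0.209375   0.213125   0.511250   0.165625]
  [ 0.042750   0.120125   0.062375   0.243875]
det(I−A) = Σ_j (I−A)_1j·C_1j = (0.65)(0.371125) + (-0.10)(0.069125) + (-0.10)(0.209375) + (-0.15)(0.042750) = 0.20696875
(I − A)⁻¹ = adj(I−A) / det(I−A) ≈
  [   1.7931     0.5357     0.5695     0.4632]
  [   0.3340     1.5818     0.7797     0.4433]
  [   1.0116     1.0297     2.4702     0.8002]
  [   0.2066     0.5804     0.3014     1.1783]
First solve x = (I − A)⁻¹ d = adj(I−A)·d / det(I−A); in particular x_S = (0.371125·300 + 0.110875·120 + 0.117875·200 + 0.095875·700) / 0.20696875 = 215.33 / 0.20696875 ≈ 1040.3986.
Intermediate flow from R to S: z_RS = a_RS · x_S = 0.25 × 215.33 / 0.20696875 = 53.8325 / 0.20696875 ≈ 260.10.

z_RS = 260.10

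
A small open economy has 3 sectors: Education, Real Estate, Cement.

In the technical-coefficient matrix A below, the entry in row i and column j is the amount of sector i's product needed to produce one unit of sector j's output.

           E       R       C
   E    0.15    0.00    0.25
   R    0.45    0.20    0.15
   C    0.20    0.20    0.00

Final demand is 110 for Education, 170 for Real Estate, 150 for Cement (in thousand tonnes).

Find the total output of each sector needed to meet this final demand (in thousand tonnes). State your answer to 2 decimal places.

I − A =
  [   0.85     0.00    -0.25]
  [  -0.45     0.80    -0.15]
  [  -0.20    -0.20     1.00]
Cofactors of I−A, C_ij = (−1)^(i+j)·(minor ij) (rows/columns in the sector order above):
  C_11 = (0.80)(1.00) − (-0.15)(-0.20) = 0.7700
  C_12 = −[(-0.45)(1.00) − (-0.15)(-0.20)] = 0.4800
  C_13 = (-0.45)(-0.20) − (0.80)(-0.20) = 0.2500
  C_21 = −[(0.00)(1.00) − (-0.25)(-0.20)] = 0.0500
  C_22 = (0.85)(1.00) − (-0.25)(-0.20) = 0.8000
  C_23 = −[(0.85)(-0.20) − (0.00)(-0.20)] = 0.1700
  C_31 = (0.00)(-0.15) − (-0.25)(0.80) = 0.2000
  C_32 = −[(0.85)(-0.15) − (-0.25)(-0.45)] = 0.2400
  C_33 = (0.85)(0.80) − (0.00)(-0.45) = 0.6800
det(I−A) = Σ_j (I−A)_1j·C_1j = (0.85)(0.7700) + (0.00)(0.4800) + (-0.25)(0.2500) = 0.5920
adj(I−A) = Cᵀ =
  [ 0.7700   0.0500   0.2000]
  [ 0.4800   0.8000   0.2400]
  [ 0.2500   0.1700   0.6800]
(I − A)⁻¹ = adj(I−A) / det(I−A) ≈
  [   1.3007     0.0845     0.3378]
  [   0.8108     1.3514     0.4054]
  [   0.4223     0.2872     1.1486]
x = (I − A)⁻¹ d = adj(I−A)·d / det(I−A), with det(I−A) = 0.5920:
  x_E = (0.7700·110 + 0.0500·170 + 0.2000·150) / 0.5920 = 123.20 / 0.5920 ≈ 208.11
  x_R = (0.4800·110 + 0.8000·170 + 0.2400·150) / 0.5920 = 224.80 / 0.5920 ≈ 379.73
  x_C = (0.2500·110 + 0.1700·170 + 0.6800·150) / 0.5920 = 158.40 / 0.5920 ≈ 267.57

x_E = 208.11, x_R = 379.73, x_C = 267.57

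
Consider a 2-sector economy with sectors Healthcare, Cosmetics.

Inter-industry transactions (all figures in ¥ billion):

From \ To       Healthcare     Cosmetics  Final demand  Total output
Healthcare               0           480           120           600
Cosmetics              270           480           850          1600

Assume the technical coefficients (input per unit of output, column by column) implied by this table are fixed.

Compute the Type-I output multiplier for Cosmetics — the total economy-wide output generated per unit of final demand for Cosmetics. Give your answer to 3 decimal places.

m_C = 2.301

Technical coefficients a_ij = z_ij / X_j:
  a_HH = 0/600 = 0.00, a_CH = 270/600 = 0.45
  a_HC = 480/1600 = 0.30, a_CC = 480/1600 = 0.30
I − A =
  [   1.00    -0.30]
  [  -0.45     0.70]
det(I−A) = (1.00)(0.70) − (-0.30)(-0.45) = 0.5650
adj(I−A) = [[0.70, 0.30], [0.45, 1.00]]
(I − A)⁻¹ = adj(I−A) / det(I−A) ≈
  [   1.2389     0.5310]
  [   0.7965     1.7699]
The output multiplier for sector j is the column-j sum of the Leontief inverse (I − A)⁻¹ = adj(I−A) / det(I−A).
Column C of adj(I−A): (0.30, 1.00); det(I−A) = 0.5650.
m_C = (0.30 + 1.00) / 0.5650 = 1.30 / 0.5650 ≈ 2.301.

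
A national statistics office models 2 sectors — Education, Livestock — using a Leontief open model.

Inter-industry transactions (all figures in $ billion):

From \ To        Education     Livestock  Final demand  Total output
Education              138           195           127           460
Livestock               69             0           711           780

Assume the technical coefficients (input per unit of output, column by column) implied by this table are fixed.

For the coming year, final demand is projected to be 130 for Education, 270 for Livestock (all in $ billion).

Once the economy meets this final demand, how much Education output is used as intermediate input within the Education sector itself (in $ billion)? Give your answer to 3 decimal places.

Technical coefficients a_ij = z_ij / X_j:
  a_11 = 138/460 = 0.30, a_21 = 69/460 = 0.15
  a_12 = 195/780 = 0.25, a_22 = 0/780 = 0.00
I − A =
  [   0.70    -0.25]
  [  -0.15     1.00]
det(I−A) = (0.70)(1.00) − (-0.25)(-0.15) = 0.6625
adj(I−A) = [[1.00, 0.25], [0.15, 0.70]]
(I − A)⁻¹ = adj(I−A) / det(I−A) ≈
  [   1.5094     0.3774]
  [   0.2264     1.0566]
First solve x = (I − A)⁻¹ d = adj(I−A)·d / det(I−A); in particular x_1 = (1.00·130 + 0.25·270) / 0.6625 = 197.50 / 0.6625 ≈ 298.11321.
Intermediate flow from 1 to 1: z_11 = a_11 · x_1 = 0.30 × 197.50 / 0.6625 = 59.25 / 0.6625 ≈ 89.434.

z_11 = 89.434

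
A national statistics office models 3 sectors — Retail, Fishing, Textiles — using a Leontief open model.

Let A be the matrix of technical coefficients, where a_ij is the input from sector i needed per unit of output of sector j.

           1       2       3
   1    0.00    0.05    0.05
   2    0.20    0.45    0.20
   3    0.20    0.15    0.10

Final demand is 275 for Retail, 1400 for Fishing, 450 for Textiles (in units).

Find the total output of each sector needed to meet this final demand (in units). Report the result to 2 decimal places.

I − A =
  [   1.00    -0.05    -0.05]
  [  -0.20     0.55    -0.20]
  [  -0.20    -0.15     0.90]
Cofactors of I−A, C_ij = (−1)^(i+j)·(minor ij) (rows/columns in the sector order above):
  C_11 = (0.55)(0.90) − (-0.20)(-0.15) = 0.4650
  C_12 = −[(-0.20)(0.90) − (-0.20)(-0.20)] = 0.2200
  C_13 = (-0.20)(-0.15) − (0.55)(-0.20) = 0.1400
  C_21 = −[(-0.05)(0.90) − (-0.05)(-0.15)] = 0.0525
  C_22 = (1.00)(0.90) − (-0.05)(-0.20) = 0.8900
  C_23 = −[(1.00)(-0.15) − (-0.05)(-0.20)] = 0.1600
  C_31 = (-0.05)(-0.20) − (-0.05)(0.55) = 0.0375
  C_32 = −[(1.00)(-0.20) − (-0.05)(-0.20)] = 0.2100
  C_33 = (1.00)(0.55) − (-0.05)(-0.20) = 0.5400
det(I−A) = Σ_j (I−A)_1j·C_1j = (1.00)(0.4650) + (-0.05)(0.2200) + (-0.05)(0.1400) = 0.4470
adj(I−A) = Cᵀ =
  [ 0.4650   0.0525   0.0375]
  [ 0.2200   0.8900   0.2100]
  [ 0.1400   0.1600   0.5400]
(I − A)⁻¹ = adj(I−A) / det(I−A) ≈
  [   1.0403     0.1174     0.0839]
  [   0.4922     1.9911     0.4698]
  [   0.3132     0.3579     1.2081]
x = (I − A)⁻¹ d = adj(I−A)·d / det(I−A), with det(I−A) = 0.4470:
  x_1 = (0.4650·275 + 0.0525·1400 + 0.0375·450) / 0.4470 = 218.25 / 0.4470 ≈ 488.26
  x_2 = (0.2200·275 + 0.8900·1400 + 0.2100·450) / 0.4470 = 1401.00 / 0.4470 ≈ 3134.23
  x_3 = (0.1400·275 + 0.1600·1400 + 0.5400·450) / 0.4470 = 505.50 / 0.4470 ≈ 1130.87

x_1 = 488.26, x_2 = 3134.23, x_3 = 1130.87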